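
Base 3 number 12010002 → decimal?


Positional values (base 3):
  2 × 3^0 = 2 × 1 = 2
  0 × 3^1 = 0 × 3 = 0
  0 × 3^2 = 0 × 9 = 0
  0 × 3^3 = 0 × 27 = 0
  1 × 3^4 = 1 × 81 = 81
  0 × 3^5 = 0 × 243 = 0
  2 × 3^6 = 2 × 729 = 1458
  1 × 3^7 = 1 × 2187 = 2187
Sum = 2 + 0 + 0 + 0 + 81 + 0 + 1458 + 2187
= 3728


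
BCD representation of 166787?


Each digit → 4-bit binary:
  1 → 0001
  6 → 0110
  6 → 0110
  7 → 0111
  8 → 1000
  7 → 0111
= 0001 0110 0110 0111 1000 0111


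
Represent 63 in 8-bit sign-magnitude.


Sign bit: 0 (positive)
Magnitude: 63 = 0111111
= 00111111


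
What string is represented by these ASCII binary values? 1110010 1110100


Codes (binary): 1110010 1110100
Per-code ASCII lookup:
  1110010 = 114  (range 97-122: lowercase, 114 - 97 = 17) → 'r'
  1110100 = 116  (range 97-122: lowercase, 116 - 97 = 19) → 't'
= 'rt'


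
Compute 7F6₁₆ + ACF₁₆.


Align and add column by column (LSB to MSB, each column mod 16 with carry):
  07F6
+ 0ACF
  ----
  col 0: 6(6) + F(15) + 0 (carry in) = 21 → 5(5), carry out 1
  col 1: F(15) + C(12) + 1 (carry in) = 28 → C(12), carry out 1
  col 2: 7(7) + A(10) + 1 (carry in) = 18 → 2(2), carry out 1
  col 3: 0(0) + 0(0) + 1 (carry in) = 1 → 1(1), carry out 0
Reading digits MSB→LSB: 12C5
Strip leading zeros: 12C5
= 0x12C5


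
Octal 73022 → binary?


Each octal digit → 3 binary bits:
  7 = 111
  3 = 011
  0 = 000
  2 = 010
  2 = 010
Concatenate: 111 011 000 010 010
= 111011000010010


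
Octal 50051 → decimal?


Positional values:
Position 0: 1 × 8^0 = 1
Position 1: 5 × 8^1 = 40
Position 2: 0 × 8^2 = 0
Position 3: 0 × 8^3 = 0
Position 4: 5 × 8^4 = 20480
Sum = 1 + 40 + 0 + 0 + 20480
= 20521


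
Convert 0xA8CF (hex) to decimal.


Positional values:
Position 0: F × 16^0 = 15 × 1 = 15
Position 1: C × 16^1 = 12 × 16 = 192
Position 2: 8 × 16^2 = 8 × 256 = 2048
Position 3: A × 16^3 = 10 × 4096 = 40960
Sum = 15 + 192 + 2048 + 40960
= 43215


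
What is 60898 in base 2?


Divide by 2 repeatedly:
60898 ÷ 2 = 30449 remainder 0
30449 ÷ 2 = 15224 remainder 1
15224 ÷ 2 = 7612 remainder 0
7612 ÷ 2 = 3806 remainder 0
3806 ÷ 2 = 1903 remainder 0
1903 ÷ 2 = 951 remainder 1
951 ÷ 2 = 475 remainder 1
475 ÷ 2 = 237 remainder 1
237 ÷ 2 = 118 remainder 1
118 ÷ 2 = 59 remainder 0
59 ÷ 2 = 29 remainder 1
29 ÷ 2 = 14 remainder 1
14 ÷ 2 = 7 remainder 0
7 ÷ 2 = 3 remainder 1
3 ÷ 2 = 1 remainder 1
1 ÷ 2 = 0 remainder 1
Reading remainders bottom-up:
= 1110110111100010


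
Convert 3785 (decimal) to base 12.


Divide by 12 repeatedly:
3785 ÷ 12 = 315 remainder 5
315 ÷ 12 = 26 remainder 3
26 ÷ 12 = 2 remainder 2
2 ÷ 12 = 0 remainder 2
Reading remainders bottom-up:
= 2235


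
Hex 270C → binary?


Each hex digit → 4 binary bits:
  2 = 0010
  7 = 0111
  0 = 0000
  C = 1100
Concatenate: 0010 0111 0000 1100
= 0010011100001100


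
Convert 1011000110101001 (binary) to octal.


Group into 3-bit groups: 001011000110101001
  001 = 1
  011 = 3
  000 = 0
  110 = 6
  101 = 5
  001 = 1
= 0o130651


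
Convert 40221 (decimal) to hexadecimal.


Divide by 16 repeatedly:
40221 ÷ 16 = 2513 remainder 13 (D)
2513 ÷ 16 = 157 remainder 1 (1)
157 ÷ 16 = 9 remainder 13 (D)
9 ÷ 16 = 0 remainder 9 (9)
Reading remainders bottom-up:
= 0x9D1D


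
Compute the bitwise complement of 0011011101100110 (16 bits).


Original: 0011011101100110
Invert all bits:
  bit 0: 0 → 1
  bit 1: 0 → 1
  bit 2: 1 → 0
  bit 3: 1 → 0
  bit 4: 0 → 1
  bit 5: 1 → 0
  bit 6: 1 → 0
  bit 7: 1 → 0
  bit 8: 0 → 1
  bit 9: 1 → 0
  bit 10: 1 → 0
  bit 11: 0 → 1
  bit 12: 0 → 1
  bit 13: 1 → 0
  bit 14: 1 → 0
  bit 15: 0 → 1
= 1100100010011001


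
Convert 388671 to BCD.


Each digit → 4-bit binary:
  3 → 0011
  8 → 1000
  8 → 1000
  6 → 0110
  7 → 0111
  1 → 0001
= 0011 1000 1000 0110 0111 0001


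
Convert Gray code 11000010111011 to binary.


Gray code: 11000010111011
MSB stays the same: 1
Each subsequent bit = prev_binary XOR current_gray:
  B[1] = 1 XOR 1 = 0
  B[2] = 0 XOR 0 = 0
  B[3] = 0 XOR 0 = 0
  B[4] = 0 XOR 0 = 0
  B[5] = 0 XOR 0 = 0
  B[6] = 0 XOR 1 = 1
  B[7] = 1 XOR 0 = 1
  B[8] = 1 XOR 1 = 0
  B[9] = 0 XOR 1 = 1
  B[10] = 1 XOR 1 = 0
  B[11] = 0 XOR 0 = 0
  B[12] = 0 XOR 1 = 1
  B[13] = 1 XOR 1 = 0
= 10000011010010 (8402 decimal)


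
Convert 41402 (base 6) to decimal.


Positional values (base 6):
  2 × 6^0 = 2 × 1 = 2
  0 × 6^1 = 0 × 6 = 0
  4 × 6^2 = 4 × 36 = 144
  1 × 6^3 = 1 × 216 = 216
  4 × 6^4 = 4 × 1296 = 5184
Sum = 2 + 0 + 144 + 216 + 5184
= 5546


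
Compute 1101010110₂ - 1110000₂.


Align and subtract column by column (LSB to MSB, borrowing when needed):
  1101010110
- 0001110000
  ----------
  col 0: (0 - 0 borrow-in) - 0 → 0 - 0 = 0, borrow out 0
  col 1: (1 - 0 borrow-in) - 0 → 1 - 0 = 1, borrow out 0
  col 2: (1 - 0 borrow-in) - 0 → 1 - 0 = 1, borrow out 0
  col 3: (0 - 0 borrow-in) - 0 → 0 - 0 = 0, borrow out 0
  col 4: (1 - 0 borrow-in) - 1 → 1 - 1 = 0, borrow out 0
  col 5: (0 - 0 borrow-in) - 1 → borrow from next column: (0+2) - 1 = 1, borrow out 1
  col 6: (1 - 1 borrow-in) - 1 → borrow from next column: (0+2) - 1 = 1, borrow out 1
  col 7: (0 - 1 borrow-in) - 0 → borrow from next column: (-1+2) - 0 = 1, borrow out 1
  col 8: (1 - 1 borrow-in) - 0 → 0 - 0 = 0, borrow out 0
  col 9: (1 - 0 borrow-in) - 0 → 1 - 0 = 1, borrow out 0
Reading bits MSB→LSB: 1011100110
Strip leading zeros: 1011100110
= 1011100110


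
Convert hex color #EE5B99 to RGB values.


Hex: #EE5B99
R = EE₁₆ = 238
G = 5B₁₆ = 91
B = 99₁₆ = 153
= RGB(238, 91, 153)


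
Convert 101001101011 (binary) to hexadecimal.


Group into 4-bit nibbles: 101001101011
  1010 = A
  0110 = 6
  1011 = B
= 0xA6B


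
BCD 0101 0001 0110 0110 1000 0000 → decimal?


Each 4-bit group → digit:
  0101 → 5
  0001 → 1
  0110 → 6
  0110 → 6
  1000 → 8
  0000 → 0
= 516680


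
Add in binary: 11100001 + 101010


Align and add column by column (LSB to MSB, carry propagating):
  011100001
+ 000101010
  ---------
  col 0: 1 + 0 + 0 (carry in) = 1 → bit 1, carry out 0
  col 1: 0 + 1 + 0 (carry in) = 1 → bit 1, carry out 0
  col 2: 0 + 0 + 0 (carry in) = 0 → bit 0, carry out 0
  col 3: 0 + 1 + 0 (carry in) = 1 → bit 1, carry out 0
  col 4: 0 + 0 + 0 (carry in) = 0 → bit 0, carry out 0
  col 5: 1 + 1 + 0 (carry in) = 2 → bit 0, carry out 1
  col 6: 1 + 0 + 1 (carry in) = 2 → bit 0, carry out 1
  col 7: 1 + 0 + 1 (carry in) = 2 → bit 0, carry out 1
  col 8: 0 + 0 + 1 (carry in) = 1 → bit 1, carry out 0
Reading bits MSB→LSB: 100001011
Strip leading zeros: 100001011
= 100001011


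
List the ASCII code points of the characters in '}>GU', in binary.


String: '}>GU'  (4 characters)
Per-character ASCII lookup:
  '}': special character: '}' = 125 → 1111101
  '>': special character: '>' = 62 → 111110
  'G': uppercase starts at 65: 'G' = 65 + 6 = 71 → 1000111
  'U': uppercase starts at 65: 'U' = 65 + 20 = 85 → 1010101
= 1111101 111110 1000111 1010101


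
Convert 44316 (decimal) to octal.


Divide by 8 repeatedly:
44316 ÷ 8 = 5539 remainder 4
5539 ÷ 8 = 692 remainder 3
692 ÷ 8 = 86 remainder 4
86 ÷ 8 = 10 remainder 6
10 ÷ 8 = 1 remainder 2
1 ÷ 8 = 0 remainder 1
Reading remainders bottom-up:
= 0o126434


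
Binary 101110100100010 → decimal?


Positional values:
Bit 1: 1 × 2^1 = 2
Bit 5: 1 × 2^5 = 32
Bit 8: 1 × 2^8 = 256
Bit 10: 1 × 2^10 = 1024
Bit 11: 1 × 2^11 = 2048
Bit 12: 1 × 2^12 = 4096
Bit 14: 1 × 2^14 = 16384
Sum = 2 + 32 + 256 + 1024 + 2048 + 4096 + 16384
= 23842


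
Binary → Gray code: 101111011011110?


Binary: 101111011011110
Gray code: G = B XOR (B >> 1)
B >> 1 = 010111101101111
101111011011110 XOR 010111101101111:
  1 XOR 0 = 1
  0 XOR 1 = 1
  1 XOR 0 = 1
  1 XOR 1 = 0
  1 XOR 1 = 0
  1 XOR 1 = 0
  0 XOR 1 = 1
  1 XOR 0 = 1
  1 XOR 1 = 0
  0 XOR 1 = 1
  1 XOR 0 = 1
  1 XOR 1 = 0
  1 XOR 1 = 0
  1 XOR 1 = 0
  0 XOR 1 = 1
= 111000110110001


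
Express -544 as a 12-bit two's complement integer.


Original: 001000100000
Step 1 - Invert all bits: 110111011111
Step 2 - Add 1: 110111011111 + 1
= 110111100000 (represents -544)


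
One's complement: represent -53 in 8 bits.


Original: 00110101
Invert all bits:
  bit 0: 0 → 1
  bit 1: 0 → 1
  bit 2: 1 → 0
  bit 3: 1 → 0
  bit 4: 0 → 1
  bit 5: 1 → 0
  bit 6: 0 → 1
  bit 7: 1 → 0
= 11001010


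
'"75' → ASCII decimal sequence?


String: '"75'  (3 characters)
Per-character ASCII lookup:
  '"': special character: '"' = 34
  '7': digits start at 48: '7' = 48 + 7 = 55
  '5': digits start at 48: '5' = 48 + 5 = 53
= 34 55 53


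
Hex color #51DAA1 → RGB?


Hex: #51DAA1
R = 51₁₆ = 81
G = DA₁₆ = 218
B = A1₁₆ = 161
= RGB(81, 218, 161)


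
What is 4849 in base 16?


Divide by 16 repeatedly:
4849 ÷ 16 = 303 remainder 1 (1)
303 ÷ 16 = 18 remainder 15 (F)
18 ÷ 16 = 1 remainder 2 (2)
1 ÷ 16 = 0 remainder 1 (1)
Reading remainders bottom-up:
= 0x12F1


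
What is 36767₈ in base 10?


Positional values:
Position 0: 7 × 8^0 = 7
Position 1: 6 × 8^1 = 48
Position 2: 7 × 8^2 = 448
Position 3: 6 × 8^3 = 3072
Position 4: 3 × 8^4 = 12288
Sum = 7 + 48 + 448 + 3072 + 12288
= 15863


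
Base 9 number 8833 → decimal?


Positional values (base 9):
  3 × 9^0 = 3 × 1 = 3
  3 × 9^1 = 3 × 9 = 27
  8 × 9^2 = 8 × 81 = 648
  8 × 9^3 = 8 × 729 = 5832
Sum = 3 + 27 + 648 + 5832
= 6510


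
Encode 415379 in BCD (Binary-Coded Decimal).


Each digit → 4-bit binary:
  4 → 0100
  1 → 0001
  5 → 0101
  3 → 0011
  7 → 0111
  9 → 1001
= 0100 0001 0101 0011 0111 1001


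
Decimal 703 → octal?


Divide by 8 repeatedly:
703 ÷ 8 = 87 remainder 7
87 ÷ 8 = 10 remainder 7
10 ÷ 8 = 1 remainder 2
1 ÷ 8 = 0 remainder 1
Reading remainders bottom-up:
= 0o1277


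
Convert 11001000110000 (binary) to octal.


Group into 3-bit groups: 011001000110000
  011 = 3
  001 = 1
  000 = 0
  110 = 6
  000 = 0
= 0o31060


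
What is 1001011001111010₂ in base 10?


Positional values:
Bit 1: 1 × 2^1 = 2
Bit 3: 1 × 2^3 = 8
Bit 4: 1 × 2^4 = 16
Bit 5: 1 × 2^5 = 32
Bit 6: 1 × 2^6 = 64
Bit 9: 1 × 2^9 = 512
Bit 10: 1 × 2^10 = 1024
Bit 12: 1 × 2^12 = 4096
Bit 15: 1 × 2^15 = 32768
Sum = 2 + 8 + 16 + 32 + 64 + 512 + 1024 + 4096 + 32768
= 38522


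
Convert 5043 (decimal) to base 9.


Divide by 9 repeatedly:
5043 ÷ 9 = 560 remainder 3
560 ÷ 9 = 62 remainder 2
62 ÷ 9 = 6 remainder 8
6 ÷ 9 = 0 remainder 6
Reading remainders bottom-up:
= 6823


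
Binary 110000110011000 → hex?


Group into 4-bit nibbles: 0110000110011000
  0110 = 6
  0001 = 1
  1001 = 9
  1000 = 8
= 0x6198


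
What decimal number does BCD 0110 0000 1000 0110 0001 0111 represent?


Each 4-bit group → digit:
  0110 → 6
  0000 → 0
  1000 → 8
  0110 → 6
  0001 → 1
  0111 → 7
= 608617


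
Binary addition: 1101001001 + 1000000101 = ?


Align and add column by column (LSB to MSB, carry propagating):
  01101001001
+ 01000000101
  -----------
  col 0: 1 + 1 + 0 (carry in) = 2 → bit 0, carry out 1
  col 1: 0 + 0 + 1 (carry in) = 1 → bit 1, carry out 0
  col 2: 0 + 1 + 0 (carry in) = 1 → bit 1, carry out 0
  col 3: 1 + 0 + 0 (carry in) = 1 → bit 1, carry out 0
  col 4: 0 + 0 + 0 (carry in) = 0 → bit 0, carry out 0
  col 5: 0 + 0 + 0 (carry in) = 0 → bit 0, carry out 0
  col 6: 1 + 0 + 0 (carry in) = 1 → bit 1, carry out 0
  col 7: 0 + 0 + 0 (carry in) = 0 → bit 0, carry out 0
  col 8: 1 + 0 + 0 (carry in) = 1 → bit 1, carry out 0
  col 9: 1 + 1 + 0 (carry in) = 2 → bit 0, carry out 1
  col 10: 0 + 0 + 1 (carry in) = 1 → bit 1, carry out 0
Reading bits MSB→LSB: 10101001110
Strip leading zeros: 10101001110
= 10101001110


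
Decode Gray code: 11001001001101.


Gray code: 11001001001101
MSB stays the same: 1
Each subsequent bit = prev_binary XOR current_gray:
  B[1] = 1 XOR 1 = 0
  B[2] = 0 XOR 0 = 0
  B[3] = 0 XOR 0 = 0
  B[4] = 0 XOR 1 = 1
  B[5] = 1 XOR 0 = 1
  B[6] = 1 XOR 0 = 1
  B[7] = 1 XOR 1 = 0
  B[8] = 0 XOR 0 = 0
  B[9] = 0 XOR 0 = 0
  B[10] = 0 XOR 1 = 1
  B[11] = 1 XOR 1 = 0
  B[12] = 0 XOR 0 = 0
  B[13] = 0 XOR 1 = 1
= 10001110001001 (9097 decimal)


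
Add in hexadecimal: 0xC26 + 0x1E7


Align and add column by column (LSB to MSB, each column mod 16 with carry):
  0C26
+ 01E7
  ----
  col 0: 6(6) + 7(7) + 0 (carry in) = 13 → D(13), carry out 0
  col 1: 2(2) + E(14) + 0 (carry in) = 16 → 0(0), carry out 1
  col 2: C(12) + 1(1) + 1 (carry in) = 14 → E(14), carry out 0
  col 3: 0(0) + 0(0) + 0 (carry in) = 0 → 0(0), carry out 0
Reading digits MSB→LSB: 0E0D
Strip leading zeros: E0D
= 0xE0D


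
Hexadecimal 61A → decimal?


Positional values:
Position 0: A × 16^0 = 10 × 1 = 10
Position 1: 1 × 16^1 = 1 × 16 = 16
Position 2: 6 × 16^2 = 6 × 256 = 1536
Sum = 10 + 16 + 1536
= 1562


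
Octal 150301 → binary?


Each octal digit → 3 binary bits:
  1 = 001
  5 = 101
  0 = 000
  3 = 011
  0 = 000
  1 = 001
Concatenate: 001 101 000 011 000 001
= 001101000011000001


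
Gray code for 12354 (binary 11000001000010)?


Binary: 11000001000010
Gray code: G = B XOR (B >> 1)
B >> 1 = 01100000100001
11000001000010 XOR 01100000100001:
  1 XOR 0 = 1
  1 XOR 1 = 0
  0 XOR 1 = 1
  0 XOR 0 = 0
  0 XOR 0 = 0
  0 XOR 0 = 0
  0 XOR 0 = 0
  1 XOR 0 = 1
  0 XOR 1 = 1
  0 XOR 0 = 0
  0 XOR 0 = 0
  0 XOR 0 = 0
  1 XOR 0 = 1
  0 XOR 1 = 1
= 10100001100011


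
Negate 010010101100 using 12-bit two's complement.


Original: 010010101100
Step 1 - Invert all bits: 101101010011
Step 2 - Add 1: 101101010011 + 1
= 101101010100 (represents -1196)


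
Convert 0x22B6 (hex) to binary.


Each hex digit → 4 binary bits:
  2 = 0010
  2 = 0010
  B = 1011
  6 = 0110
Concatenate: 0010 0010 1011 0110
= 0010001010110110


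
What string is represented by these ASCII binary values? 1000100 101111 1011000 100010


Codes (binary): 1000100 101111 1011000 100010
Per-code ASCII lookup:
  1000100 = 68  (range 65-90: uppercase, 68 - 65 = 3) → 'D'
  101111 = 47  (special character) → '/'
  1011000 = 88  (range 65-90: uppercase, 88 - 65 = 23) → 'X'
  100010 = 34  (special character) → '"'
= 'D/X"'


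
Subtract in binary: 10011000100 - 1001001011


Align and subtract column by column (LSB to MSB, borrowing when needed):
  10011000100
- 01001001011
  -----------
  col 0: (0 - 0 borrow-in) - 1 → borrow from next column: (0+2) - 1 = 1, borrow out 1
  col 1: (0 - 1 borrow-in) - 1 → borrow from next column: (-1+2) - 1 = 0, borrow out 1
  col 2: (1 - 1 borrow-in) - 0 → 0 - 0 = 0, borrow out 0
  col 3: (0 - 0 borrow-in) - 1 → borrow from next column: (0+2) - 1 = 1, borrow out 1
  col 4: (0 - 1 borrow-in) - 0 → borrow from next column: (-1+2) - 0 = 1, borrow out 1
  col 5: (0 - 1 borrow-in) - 0 → borrow from next column: (-1+2) - 0 = 1, borrow out 1
  col 6: (1 - 1 borrow-in) - 1 → borrow from next column: (0+2) - 1 = 1, borrow out 1
  col 7: (1 - 1 borrow-in) - 0 → 0 - 0 = 0, borrow out 0
  col 8: (0 - 0 borrow-in) - 0 → 0 - 0 = 0, borrow out 0
  col 9: (0 - 0 borrow-in) - 1 → borrow from next column: (0+2) - 1 = 1, borrow out 1
  col 10: (1 - 1 borrow-in) - 0 → 0 - 0 = 0, borrow out 0
Reading bits MSB→LSB: 01001111001
Strip leading zeros: 1001111001
= 1001111001


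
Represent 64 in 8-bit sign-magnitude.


Sign bit: 0 (positive)
Magnitude: 64 = 1000000
= 01000000


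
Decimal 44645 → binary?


Divide by 2 repeatedly:
44645 ÷ 2 = 22322 remainder 1
22322 ÷ 2 = 11161 remainder 0
11161 ÷ 2 = 5580 remainder 1
5580 ÷ 2 = 2790 remainder 0
2790 ÷ 2 = 1395 remainder 0
1395 ÷ 2 = 697 remainder 1
697 ÷ 2 = 348 remainder 1
348 ÷ 2 = 174 remainder 0
174 ÷ 2 = 87 remainder 0
87 ÷ 2 = 43 remainder 1
43 ÷ 2 = 21 remainder 1
21 ÷ 2 = 10 remainder 1
10 ÷ 2 = 5 remainder 0
5 ÷ 2 = 2 remainder 1
2 ÷ 2 = 1 remainder 0
1 ÷ 2 = 0 remainder 1
Reading remainders bottom-up:
= 1010111001100101


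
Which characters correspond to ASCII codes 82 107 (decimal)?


Codes (decimal): 82 107
Per-code ASCII lookup:
  82  (range 65-90: uppercase, 82 - 65 = 17) → 'R'
  107  (range 97-122: lowercase, 107 - 97 = 10) → 'k'
= 'Rk'


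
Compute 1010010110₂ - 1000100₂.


Align and subtract column by column (LSB to MSB, borrowing when needed):
  1010010110
- 0001000100
  ----------
  col 0: (0 - 0 borrow-in) - 0 → 0 - 0 = 0, borrow out 0
  col 1: (1 - 0 borrow-in) - 0 → 1 - 0 = 1, borrow out 0
  col 2: (1 - 0 borrow-in) - 1 → 1 - 1 = 0, borrow out 0
  col 3: (0 - 0 borrow-in) - 0 → 0 - 0 = 0, borrow out 0
  col 4: (1 - 0 borrow-in) - 0 → 1 - 0 = 1, borrow out 0
  col 5: (0 - 0 borrow-in) - 0 → 0 - 0 = 0, borrow out 0
  col 6: (0 - 0 borrow-in) - 1 → borrow from next column: (0+2) - 1 = 1, borrow out 1
  col 7: (1 - 1 borrow-in) - 0 → 0 - 0 = 0, borrow out 0
  col 8: (0 - 0 borrow-in) - 0 → 0 - 0 = 0, borrow out 0
  col 9: (1 - 0 borrow-in) - 0 → 1 - 0 = 1, borrow out 0
Reading bits MSB→LSB: 1001010010
Strip leading zeros: 1001010010
= 1001010010


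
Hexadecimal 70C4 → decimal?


Positional values:
Position 0: 4 × 16^0 = 4 × 1 = 4
Position 1: C × 16^1 = 12 × 16 = 192
Position 2: 0 × 16^2 = 0 × 256 = 0
Position 3: 7 × 16^3 = 7 × 4096 = 28672
Sum = 4 + 192 + 0 + 28672
= 28868


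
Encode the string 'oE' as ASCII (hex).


String: 'oE'  (2 characters)
Per-character ASCII lookup:
  'o': lowercase starts at 97: 'o' = 97 + 14 = 111 → 0x6F
  'E': uppercase starts at 65: 'E' = 65 + 4 = 69 → 0x45
= 0x6F 0x45


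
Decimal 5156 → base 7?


Divide by 7 repeatedly:
5156 ÷ 7 = 736 remainder 4
736 ÷ 7 = 105 remainder 1
105 ÷ 7 = 15 remainder 0
15 ÷ 7 = 2 remainder 1
2 ÷ 7 = 0 remainder 2
Reading remainders bottom-up:
= 21014


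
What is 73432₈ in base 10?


Positional values:
Position 0: 2 × 8^0 = 2
Position 1: 3 × 8^1 = 24
Position 2: 4 × 8^2 = 256
Position 3: 3 × 8^3 = 1536
Position 4: 7 × 8^4 = 28672
Sum = 2 + 24 + 256 + 1536 + 28672
= 30490


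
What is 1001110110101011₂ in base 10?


Positional values:
Bit 0: 1 × 2^0 = 1
Bit 1: 1 × 2^1 = 2
Bit 3: 1 × 2^3 = 8
Bit 5: 1 × 2^5 = 32
Bit 7: 1 × 2^7 = 128
Bit 8: 1 × 2^8 = 256
Bit 10: 1 × 2^10 = 1024
Bit 11: 1 × 2^11 = 2048
Bit 12: 1 × 2^12 = 4096
Bit 15: 1 × 2^15 = 32768
Sum = 1 + 2 + 8 + 32 + 128 + 256 + 1024 + 2048 + 4096 + 32768
= 40363


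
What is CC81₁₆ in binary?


Each hex digit → 4 binary bits:
  C = 1100
  C = 1100
  8 = 1000
  1 = 0001
Concatenate: 1100 1100 1000 0001
= 1100110010000001


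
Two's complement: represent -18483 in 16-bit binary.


Original: 0100100000110011
Step 1 - Invert all bits: 1011011111001100
Step 2 - Add 1: 1011011111001100 + 1
= 1011011111001101 (represents -18483)


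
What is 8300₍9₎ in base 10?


Positional values (base 9):
  0 × 9^0 = 0 × 1 = 0
  0 × 9^1 = 0 × 9 = 0
  3 × 9^2 = 3 × 81 = 243
  8 × 9^3 = 8 × 729 = 5832
Sum = 0 + 0 + 243 + 5832
= 6075


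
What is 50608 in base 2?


Divide by 2 repeatedly:
50608 ÷ 2 = 25304 remainder 0
25304 ÷ 2 = 12652 remainder 0
12652 ÷ 2 = 6326 remainder 0
6326 ÷ 2 = 3163 remainder 0
3163 ÷ 2 = 1581 remainder 1
1581 ÷ 2 = 790 remainder 1
790 ÷ 2 = 395 remainder 0
395 ÷ 2 = 197 remainder 1
197 ÷ 2 = 98 remainder 1
98 ÷ 2 = 49 remainder 0
49 ÷ 2 = 24 remainder 1
24 ÷ 2 = 12 remainder 0
12 ÷ 2 = 6 remainder 0
6 ÷ 2 = 3 remainder 0
3 ÷ 2 = 1 remainder 1
1 ÷ 2 = 0 remainder 1
Reading remainders bottom-up:
= 1100010110110000


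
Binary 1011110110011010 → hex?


Group into 4-bit nibbles: 1011110110011010
  1011 = B
  1101 = D
  1001 = 9
  1010 = A
= 0xBD9A


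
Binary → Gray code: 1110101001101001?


Binary: 1110101001101001
Gray code: G = B XOR (B >> 1)
B >> 1 = 0111010100110100
1110101001101001 XOR 0111010100110100:
  1 XOR 0 = 1
  1 XOR 1 = 0
  1 XOR 1 = 0
  0 XOR 1 = 1
  1 XOR 0 = 1
  0 XOR 1 = 1
  1 XOR 0 = 1
  0 XOR 1 = 1
  0 XOR 0 = 0
  1 XOR 0 = 1
  1 XOR 1 = 0
  0 XOR 1 = 1
  1 XOR 0 = 1
  0 XOR 1 = 1
  0 XOR 0 = 0
  1 XOR 0 = 1
= 1001111101011101


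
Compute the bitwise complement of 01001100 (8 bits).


Original: 01001100
Invert all bits:
  bit 0: 0 → 1
  bit 1: 1 → 0
  bit 2: 0 → 1
  bit 3: 0 → 1
  bit 4: 1 → 0
  bit 5: 1 → 0
  bit 6: 0 → 1
  bit 7: 0 → 1
= 10110011


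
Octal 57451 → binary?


Each octal digit → 3 binary bits:
  5 = 101
  7 = 111
  4 = 100
  5 = 101
  1 = 001
Concatenate: 101 111 100 101 001
= 101111100101001


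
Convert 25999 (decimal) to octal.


Divide by 8 repeatedly:
25999 ÷ 8 = 3249 remainder 7
3249 ÷ 8 = 406 remainder 1
406 ÷ 8 = 50 remainder 6
50 ÷ 8 = 6 remainder 2
6 ÷ 8 = 0 remainder 6
Reading remainders bottom-up:
= 0o62617


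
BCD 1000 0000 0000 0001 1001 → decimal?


Each 4-bit group → digit:
  1000 → 8
  0000 → 0
  0000 → 0
  0001 → 1
  1001 → 9
= 80019


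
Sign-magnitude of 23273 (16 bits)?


Sign bit: 0 (positive)
Magnitude: 23273 = 101101011101001
= 0101101011101001


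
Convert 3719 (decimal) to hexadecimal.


Divide by 16 repeatedly:
3719 ÷ 16 = 232 remainder 7 (7)
232 ÷ 16 = 14 remainder 8 (8)
14 ÷ 16 = 0 remainder 14 (E)
Reading remainders bottom-up:
= 0xE87


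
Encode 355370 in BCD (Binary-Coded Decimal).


Each digit → 4-bit binary:
  3 → 0011
  5 → 0101
  5 → 0101
  3 → 0011
  7 → 0111
  0 → 0000
= 0011 0101 0101 0011 0111 0000


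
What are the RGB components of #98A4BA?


Hex: #98A4BA
R = 98₁₆ = 152
G = A4₁₆ = 164
B = BA₁₆ = 186
= RGB(152, 164, 186)


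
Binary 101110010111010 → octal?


Group into 3-bit groups: 101110010111010
  101 = 5
  110 = 6
  010 = 2
  111 = 7
  010 = 2
= 0o56272


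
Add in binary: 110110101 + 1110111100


Align and add column by column (LSB to MSB, carry propagating):
  00110110101
+ 01110111100
  -----------
  col 0: 1 + 0 + 0 (carry in) = 1 → bit 1, carry out 0
  col 1: 0 + 0 + 0 (carry in) = 0 → bit 0, carry out 0
  col 2: 1 + 1 + 0 (carry in) = 2 → bit 0, carry out 1
  col 3: 0 + 1 + 1 (carry in) = 2 → bit 0, carry out 1
  col 4: 1 + 1 + 1 (carry in) = 3 → bit 1, carry out 1
  col 5: 1 + 1 + 1 (carry in) = 3 → bit 1, carry out 1
  col 6: 0 + 0 + 1 (carry in) = 1 → bit 1, carry out 0
  col 7: 1 + 1 + 0 (carry in) = 2 → bit 0, carry out 1
  col 8: 1 + 1 + 1 (carry in) = 3 → bit 1, carry out 1
  col 9: 0 + 1 + 1 (carry in) = 2 → bit 0, carry out 1
  col 10: 0 + 0 + 1 (carry in) = 1 → bit 1, carry out 0
Reading bits MSB→LSB: 10101110001
Strip leading zeros: 10101110001
= 10101110001


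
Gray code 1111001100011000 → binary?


Gray code: 1111001100011000
MSB stays the same: 1
Each subsequent bit = prev_binary XOR current_gray:
  B[1] = 1 XOR 1 = 0
  B[2] = 0 XOR 1 = 1
  B[3] = 1 XOR 1 = 0
  B[4] = 0 XOR 0 = 0
  B[5] = 0 XOR 0 = 0
  B[6] = 0 XOR 1 = 1
  B[7] = 1 XOR 1 = 0
  B[8] = 0 XOR 0 = 0
  B[9] = 0 XOR 0 = 0
  B[10] = 0 XOR 0 = 0
  B[11] = 0 XOR 1 = 1
  B[12] = 1 XOR 1 = 0
  B[13] = 0 XOR 0 = 0
  B[14] = 0 XOR 0 = 0
  B[15] = 0 XOR 0 = 0
= 1010001000010000 (41488 decimal)


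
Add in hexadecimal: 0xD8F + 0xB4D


Align and add column by column (LSB to MSB, each column mod 16 with carry):
  0D8F
+ 0B4D
  ----
  col 0: F(15) + D(13) + 0 (carry in) = 28 → C(12), carry out 1
  col 1: 8(8) + 4(4) + 1 (carry in) = 13 → D(13), carry out 0
  col 2: D(13) + B(11) + 0 (carry in) = 24 → 8(8), carry out 1
  col 3: 0(0) + 0(0) + 1 (carry in) = 1 → 1(1), carry out 0
Reading digits MSB→LSB: 18DC
Strip leading zeros: 18DC
= 0x18DC


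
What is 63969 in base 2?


Divide by 2 repeatedly:
63969 ÷ 2 = 31984 remainder 1
31984 ÷ 2 = 15992 remainder 0
15992 ÷ 2 = 7996 remainder 0
7996 ÷ 2 = 3998 remainder 0
3998 ÷ 2 = 1999 remainder 0
1999 ÷ 2 = 999 remainder 1
999 ÷ 2 = 499 remainder 1
499 ÷ 2 = 249 remainder 1
249 ÷ 2 = 124 remainder 1
124 ÷ 2 = 62 remainder 0
62 ÷ 2 = 31 remainder 0
31 ÷ 2 = 15 remainder 1
15 ÷ 2 = 7 remainder 1
7 ÷ 2 = 3 remainder 1
3 ÷ 2 = 1 remainder 1
1 ÷ 2 = 0 remainder 1
Reading remainders bottom-up:
= 1111100111100001


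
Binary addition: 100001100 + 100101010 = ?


Align and add column by column (LSB to MSB, carry propagating):
  0100001100
+ 0100101010
  ----------
  col 0: 0 + 0 + 0 (carry in) = 0 → bit 0, carry out 0
  col 1: 0 + 1 + 0 (carry in) = 1 → bit 1, carry out 0
  col 2: 1 + 0 + 0 (carry in) = 1 → bit 1, carry out 0
  col 3: 1 + 1 + 0 (carry in) = 2 → bit 0, carry out 1
  col 4: 0 + 0 + 1 (carry in) = 1 → bit 1, carry out 0
  col 5: 0 + 1 + 0 (carry in) = 1 → bit 1, carry out 0
  col 6: 0 + 0 + 0 (carry in) = 0 → bit 0, carry out 0
  col 7: 0 + 0 + 0 (carry in) = 0 → bit 0, carry out 0
  col 8: 1 + 1 + 0 (carry in) = 2 → bit 0, carry out 1
  col 9: 0 + 0 + 1 (carry in) = 1 → bit 1, carry out 0
Reading bits MSB→LSB: 1000110110
Strip leading zeros: 1000110110
= 1000110110


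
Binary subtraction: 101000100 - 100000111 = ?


Align and subtract column by column (LSB to MSB, borrowing when needed):
  101000100
- 100000111
  ---------
  col 0: (0 - 0 borrow-in) - 1 → borrow from next column: (0+2) - 1 = 1, borrow out 1
  col 1: (0 - 1 borrow-in) - 1 → borrow from next column: (-1+2) - 1 = 0, borrow out 1
  col 2: (1 - 1 borrow-in) - 1 → borrow from next column: (0+2) - 1 = 1, borrow out 1
  col 3: (0 - 1 borrow-in) - 0 → borrow from next column: (-1+2) - 0 = 1, borrow out 1
  col 4: (0 - 1 borrow-in) - 0 → borrow from next column: (-1+2) - 0 = 1, borrow out 1
  col 5: (0 - 1 borrow-in) - 0 → borrow from next column: (-1+2) - 0 = 1, borrow out 1
  col 6: (1 - 1 borrow-in) - 0 → 0 - 0 = 0, borrow out 0
  col 7: (0 - 0 borrow-in) - 0 → 0 - 0 = 0, borrow out 0
  col 8: (1 - 0 borrow-in) - 1 → 1 - 1 = 0, borrow out 0
Reading bits MSB→LSB: 000111101
Strip leading zeros: 111101
= 111101


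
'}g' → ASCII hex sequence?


String: '}g'  (2 characters)
Per-character ASCII lookup:
  '}': special character: '}' = 125 → 0x7D
  'g': lowercase starts at 97: 'g' = 97 + 6 = 103 → 0x67
= 0x7D 0x67


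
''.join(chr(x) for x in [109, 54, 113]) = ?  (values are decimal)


Codes (decimal): 109 54 113
Per-code ASCII lookup:
  109  (range 97-122: lowercase, 109 - 97 = 12) → 'm'
  54  (range 48-57: digits, 54 - 48 = 6) → '6'
  113  (range 97-122: lowercase, 113 - 97 = 16) → 'q'
= 'm6q'


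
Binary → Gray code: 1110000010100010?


Binary: 1110000010100010
Gray code: G = B XOR (B >> 1)
B >> 1 = 0111000001010001
1110000010100010 XOR 0111000001010001:
  1 XOR 0 = 1
  1 XOR 1 = 0
  1 XOR 1 = 0
  0 XOR 1 = 1
  0 XOR 0 = 0
  0 XOR 0 = 0
  0 XOR 0 = 0
  0 XOR 0 = 0
  1 XOR 0 = 1
  0 XOR 1 = 1
  1 XOR 0 = 1
  0 XOR 1 = 1
  0 XOR 0 = 0
  0 XOR 0 = 0
  1 XOR 0 = 1
  0 XOR 1 = 1
= 1001000011110011


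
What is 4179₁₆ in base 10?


Positional values:
Position 0: 9 × 16^0 = 9 × 1 = 9
Position 1: 7 × 16^1 = 7 × 16 = 112
Position 2: 1 × 16^2 = 1 × 256 = 256
Position 3: 4 × 16^3 = 4 × 4096 = 16384
Sum = 9 + 112 + 256 + 16384
= 16761


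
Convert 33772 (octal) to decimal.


Positional values:
Position 0: 2 × 8^0 = 2
Position 1: 7 × 8^1 = 56
Position 2: 7 × 8^2 = 448
Position 3: 3 × 8^3 = 1536
Position 4: 3 × 8^4 = 12288
Sum = 2 + 56 + 448 + 1536 + 12288
= 14330


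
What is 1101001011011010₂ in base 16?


Group into 4-bit nibbles: 1101001011011010
  1101 = D
  0010 = 2
  1101 = D
  1010 = A
= 0xD2DA


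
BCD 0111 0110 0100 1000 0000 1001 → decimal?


Each 4-bit group → digit:
  0111 → 7
  0110 → 6
  0100 → 4
  1000 → 8
  0000 → 0
  1001 → 9
= 764809


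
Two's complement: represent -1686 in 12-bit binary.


Original: 011010010110
Step 1 - Invert all bits: 100101101001
Step 2 - Add 1: 100101101001 + 1
= 100101101010 (represents -1686)


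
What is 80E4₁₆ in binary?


Each hex digit → 4 binary bits:
  8 = 1000
  0 = 0000
  E = 1110
  4 = 0100
Concatenate: 1000 0000 1110 0100
= 1000000011100100


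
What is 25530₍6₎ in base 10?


Positional values (base 6):
  0 × 6^0 = 0 × 1 = 0
  3 × 6^1 = 3 × 6 = 18
  5 × 6^2 = 5 × 36 = 180
  5 × 6^3 = 5 × 216 = 1080
  2 × 6^4 = 2 × 1296 = 2592
Sum = 0 + 18 + 180 + 1080 + 2592
= 3870


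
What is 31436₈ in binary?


Each octal digit → 3 binary bits:
  3 = 011
  1 = 001
  4 = 100
  3 = 011
  6 = 110
Concatenate: 011 001 100 011 110
= 011001100011110


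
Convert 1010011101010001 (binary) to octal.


Group into 3-bit groups: 001010011101010001
  001 = 1
  010 = 2
  011 = 3
  101 = 5
  010 = 2
  001 = 1
= 0o123521


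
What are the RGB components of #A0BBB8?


Hex: #A0BBB8
R = A0₁₆ = 160
G = BB₁₆ = 187
B = B8₁₆ = 184
= RGB(160, 187, 184)


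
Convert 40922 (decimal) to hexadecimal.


Divide by 16 repeatedly:
40922 ÷ 16 = 2557 remainder 10 (A)
2557 ÷ 16 = 159 remainder 13 (D)
159 ÷ 16 = 9 remainder 15 (F)
9 ÷ 16 = 0 remainder 9 (9)
Reading remainders bottom-up:
= 0x9FDA


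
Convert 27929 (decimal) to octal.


Divide by 8 repeatedly:
27929 ÷ 8 = 3491 remainder 1
3491 ÷ 8 = 436 remainder 3
436 ÷ 8 = 54 remainder 4
54 ÷ 8 = 6 remainder 6
6 ÷ 8 = 0 remainder 6
Reading remainders bottom-up:
= 0o66431


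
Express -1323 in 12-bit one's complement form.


Original: 010100101011
Invert all bits:
  bit 0: 0 → 1
  bit 1: 1 → 0
  bit 2: 0 → 1
  bit 3: 1 → 0
  bit 4: 0 → 1
  bit 5: 0 → 1
  bit 6: 1 → 0
  bit 7: 0 → 1
  bit 8: 1 → 0
  bit 9: 0 → 1
  bit 10: 1 → 0
  bit 11: 1 → 0
= 101011010100


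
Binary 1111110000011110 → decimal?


Positional values:
Bit 1: 1 × 2^1 = 2
Bit 2: 1 × 2^2 = 4
Bit 3: 1 × 2^3 = 8
Bit 4: 1 × 2^4 = 16
Bit 10: 1 × 2^10 = 1024
Bit 11: 1 × 2^11 = 2048
Bit 12: 1 × 2^12 = 4096
Bit 13: 1 × 2^13 = 8192
Bit 14: 1 × 2^14 = 16384
Bit 15: 1 × 2^15 = 32768
Sum = 2 + 4 + 8 + 16 + 1024 + 2048 + 4096 + 8192 + 16384 + 32768
= 64542


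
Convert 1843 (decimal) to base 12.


Divide by 12 repeatedly:
1843 ÷ 12 = 153 remainder 7
153 ÷ 12 = 12 remainder 9
12 ÷ 12 = 1 remainder 0
1 ÷ 12 = 0 remainder 1
Reading remainders bottom-up:
= 1097


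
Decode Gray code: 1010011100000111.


Gray code: 1010011100000111
MSB stays the same: 1
Each subsequent bit = prev_binary XOR current_gray:
  B[1] = 1 XOR 0 = 1
  B[2] = 1 XOR 1 = 0
  B[3] = 0 XOR 0 = 0
  B[4] = 0 XOR 0 = 0
  B[5] = 0 XOR 1 = 1
  B[6] = 1 XOR 1 = 0
  B[7] = 0 XOR 1 = 1
  B[8] = 1 XOR 0 = 1
  B[9] = 1 XOR 0 = 1
  B[10] = 1 XOR 0 = 1
  B[11] = 1 XOR 0 = 1
  B[12] = 1 XOR 0 = 1
  B[13] = 1 XOR 1 = 0
  B[14] = 0 XOR 1 = 1
  B[15] = 1 XOR 1 = 0
= 1100010111111010 (50682 decimal)


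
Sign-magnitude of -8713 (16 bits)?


Sign bit: 1 (negative)
Magnitude: 8713 = 010001000001001
= 1010001000001001


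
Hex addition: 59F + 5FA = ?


Align and add column by column (LSB to MSB, each column mod 16 with carry):
  059F
+ 05FA
  ----
  col 0: F(15) + A(10) + 0 (carry in) = 25 → 9(9), carry out 1
  col 1: 9(9) + F(15) + 1 (carry in) = 25 → 9(9), carry out 1
  col 2: 5(5) + 5(5) + 1 (carry in) = 11 → B(11), carry out 0
  col 3: 0(0) + 0(0) + 0 (carry in) = 0 → 0(0), carry out 0
Reading digits MSB→LSB: 0B99
Strip leading zeros: B99
= 0xB99


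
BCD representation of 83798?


Each digit → 4-bit binary:
  8 → 1000
  3 → 0011
  7 → 0111
  9 → 1001
  8 → 1000
= 1000 0011 0111 1001 1000


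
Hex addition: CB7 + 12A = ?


Align and add column by column (LSB to MSB, each column mod 16 with carry):
  0CB7
+ 012A
  ----
  col 0: 7(7) + A(10) + 0 (carry in) = 17 → 1(1), carry out 1
  col 1: B(11) + 2(2) + 1 (carry in) = 14 → E(14), carry out 0
  col 2: C(12) + 1(1) + 0 (carry in) = 13 → D(13), carry out 0
  col 3: 0(0) + 0(0) + 0 (carry in) = 0 → 0(0), carry out 0
Reading digits MSB→LSB: 0DE1
Strip leading zeros: DE1
= 0xDE1


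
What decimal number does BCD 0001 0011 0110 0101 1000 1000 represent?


Each 4-bit group → digit:
  0001 → 1
  0011 → 3
  0110 → 6
  0101 → 5
  1000 → 8
  1000 → 8
= 136588


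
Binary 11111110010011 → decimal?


Positional values:
Bit 0: 1 × 2^0 = 1
Bit 1: 1 × 2^1 = 2
Bit 4: 1 × 2^4 = 16
Bit 7: 1 × 2^7 = 128
Bit 8: 1 × 2^8 = 256
Bit 9: 1 × 2^9 = 512
Bit 10: 1 × 2^10 = 1024
Bit 11: 1 × 2^11 = 2048
Bit 12: 1 × 2^12 = 4096
Bit 13: 1 × 2^13 = 8192
Sum = 1 + 2 + 16 + 128 + 256 + 512 + 1024 + 2048 + 4096 + 8192
= 16275


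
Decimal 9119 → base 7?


Divide by 7 repeatedly:
9119 ÷ 7 = 1302 remainder 5
1302 ÷ 7 = 186 remainder 0
186 ÷ 7 = 26 remainder 4
26 ÷ 7 = 3 remainder 5
3 ÷ 7 = 0 remainder 3
Reading remainders bottom-up:
= 35405


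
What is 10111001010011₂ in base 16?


Group into 4-bit nibbles: 0010111001010011
  0010 = 2
  1110 = E
  0101 = 5
  0011 = 3
= 0x2E53


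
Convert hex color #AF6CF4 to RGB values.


Hex: #AF6CF4
R = AF₁₆ = 175
G = 6C₁₆ = 108
B = F4₁₆ = 244
= RGB(175, 108, 244)


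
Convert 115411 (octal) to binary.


Each octal digit → 3 binary bits:
  1 = 001
  1 = 001
  5 = 101
  4 = 100
  1 = 001
  1 = 001
Concatenate: 001 001 101 100 001 001
= 001001101100001001


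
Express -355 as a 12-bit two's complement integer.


Original: 000101100011
Step 1 - Invert all bits: 111010011100
Step 2 - Add 1: 111010011100 + 1
= 111010011101 (represents -355)


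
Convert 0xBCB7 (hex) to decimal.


Positional values:
Position 0: 7 × 16^0 = 7 × 1 = 7
Position 1: B × 16^1 = 11 × 16 = 176
Position 2: C × 16^2 = 12 × 256 = 3072
Position 3: B × 16^3 = 11 × 4096 = 45056
Sum = 7 + 176 + 3072 + 45056
= 48311


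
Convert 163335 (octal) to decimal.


Positional values:
Position 0: 5 × 8^0 = 5
Position 1: 3 × 8^1 = 24
Position 2: 3 × 8^2 = 192
Position 3: 3 × 8^3 = 1536
Position 4: 6 × 8^4 = 24576
Position 5: 1 × 8^5 = 32768
Sum = 5 + 24 + 192 + 1536 + 24576 + 32768
= 59101


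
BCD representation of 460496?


Each digit → 4-bit binary:
  4 → 0100
  6 → 0110
  0 → 0000
  4 → 0100
  9 → 1001
  6 → 0110
= 0100 0110 0000 0100 1001 0110


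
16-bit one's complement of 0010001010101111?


Original: 0010001010101111
Invert all bits:
  bit 0: 0 → 1
  bit 1: 0 → 1
  bit 2: 1 → 0
  bit 3: 0 → 1
  bit 4: 0 → 1
  bit 5: 0 → 1
  bit 6: 1 → 0
  bit 7: 0 → 1
  bit 8: 1 → 0
  bit 9: 0 → 1
  bit 10: 1 → 0
  bit 11: 0 → 1
  bit 12: 1 → 0
  bit 13: 1 → 0
  bit 14: 1 → 0
  bit 15: 1 → 0
= 1101110101010000


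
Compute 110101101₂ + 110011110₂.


Align and add column by column (LSB to MSB, carry propagating):
  0110101101
+ 0110011110
  ----------
  col 0: 1 + 0 + 0 (carry in) = 1 → bit 1, carry out 0
  col 1: 0 + 1 + 0 (carry in) = 1 → bit 1, carry out 0
  col 2: 1 + 1 + 0 (carry in) = 2 → bit 0, carry out 1
  col 3: 1 + 1 + 1 (carry in) = 3 → bit 1, carry out 1
  col 4: 0 + 1 + 1 (carry in) = 2 → bit 0, carry out 1
  col 5: 1 + 0 + 1 (carry in) = 2 → bit 0, carry out 1
  col 6: 0 + 0 + 1 (carry in) = 1 → bit 1, carry out 0
  col 7: 1 + 1 + 0 (carry in) = 2 → bit 0, carry out 1
  col 8: 1 + 1 + 1 (carry in) = 3 → bit 1, carry out 1
  col 9: 0 + 0 + 1 (carry in) = 1 → bit 1, carry out 0
Reading bits MSB→LSB: 1101001011
Strip leading zeros: 1101001011
= 1101001011


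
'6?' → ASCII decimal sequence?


String: '6?'  (2 characters)
Per-character ASCII lookup:
  '6': digits start at 48: '6' = 48 + 6 = 54
  '?': special character: '?' = 63
= 54 63


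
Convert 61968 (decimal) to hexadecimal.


Divide by 16 repeatedly:
61968 ÷ 16 = 3873 remainder 0 (0)
3873 ÷ 16 = 242 remainder 1 (1)
242 ÷ 16 = 15 remainder 2 (2)
15 ÷ 16 = 0 remainder 15 (F)
Reading remainders bottom-up:
= 0xF210


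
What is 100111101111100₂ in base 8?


Group into 3-bit groups: 100111101111100
  100 = 4
  111 = 7
  101 = 5
  111 = 7
  100 = 4
= 0o47574


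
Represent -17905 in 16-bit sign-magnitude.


Sign bit: 1 (negative)
Magnitude: 17905 = 100010111110001
= 1100010111110001


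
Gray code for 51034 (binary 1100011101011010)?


Binary: 1100011101011010
Gray code: G = B XOR (B >> 1)
B >> 1 = 0110001110101101
1100011101011010 XOR 0110001110101101:
  1 XOR 0 = 1
  1 XOR 1 = 0
  0 XOR 1 = 1
  0 XOR 0 = 0
  0 XOR 0 = 0
  1 XOR 0 = 1
  1 XOR 1 = 0
  1 XOR 1 = 0
  0 XOR 1 = 1
  1 XOR 0 = 1
  0 XOR 1 = 1
  1 XOR 0 = 1
  1 XOR 1 = 0
  0 XOR 1 = 1
  1 XOR 0 = 1
  0 XOR 1 = 1
= 1010010011110111


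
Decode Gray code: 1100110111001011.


Gray code: 1100110111001011
MSB stays the same: 1
Each subsequent bit = prev_binary XOR current_gray:
  B[1] = 1 XOR 1 = 0
  B[2] = 0 XOR 0 = 0
  B[3] = 0 XOR 0 = 0
  B[4] = 0 XOR 1 = 1
  B[5] = 1 XOR 1 = 0
  B[6] = 0 XOR 0 = 0
  B[7] = 0 XOR 1 = 1
  B[8] = 1 XOR 1 = 0
  B[9] = 0 XOR 1 = 1
  B[10] = 1 XOR 0 = 1
  B[11] = 1 XOR 0 = 1
  B[12] = 1 XOR 1 = 0
  B[13] = 0 XOR 0 = 0
  B[14] = 0 XOR 1 = 1
  B[15] = 1 XOR 1 = 0
= 1000100101110010 (35186 decimal)


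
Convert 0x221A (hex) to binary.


Each hex digit → 4 binary bits:
  2 = 0010
  2 = 0010
  1 = 0001
  A = 1010
Concatenate: 0010 0010 0001 1010
= 0010001000011010


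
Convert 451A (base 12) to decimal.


Positional values (base 12):
  A × 12^0 = 10 × 1 = 10
  1 × 12^1 = 1 × 12 = 12
  5 × 12^2 = 5 × 144 = 720
  4 × 12^3 = 4 × 1728 = 6912
Sum = 10 + 12 + 720 + 6912
= 7654


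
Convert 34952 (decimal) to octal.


Divide by 8 repeatedly:
34952 ÷ 8 = 4369 remainder 0
4369 ÷ 8 = 546 remainder 1
546 ÷ 8 = 68 remainder 2
68 ÷ 8 = 8 remainder 4
8 ÷ 8 = 1 remainder 0
1 ÷ 8 = 0 remainder 1
Reading remainders bottom-up:
= 0o104210


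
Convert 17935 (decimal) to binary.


Divide by 2 repeatedly:
17935 ÷ 2 = 8967 remainder 1
8967 ÷ 2 = 4483 remainder 1
4483 ÷ 2 = 2241 remainder 1
2241 ÷ 2 = 1120 remainder 1
1120 ÷ 2 = 560 remainder 0
560 ÷ 2 = 280 remainder 0
280 ÷ 2 = 140 remainder 0
140 ÷ 2 = 70 remainder 0
70 ÷ 2 = 35 remainder 0
35 ÷ 2 = 17 remainder 1
17 ÷ 2 = 8 remainder 1
8 ÷ 2 = 4 remainder 0
4 ÷ 2 = 2 remainder 0
2 ÷ 2 = 1 remainder 0
1 ÷ 2 = 0 remainder 1
Reading remainders bottom-up:
= 100011000001111


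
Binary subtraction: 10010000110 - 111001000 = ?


Align and subtract column by column (LSB to MSB, borrowing when needed):
  10010000110
- 00111001000
  -----------
  col 0: (0 - 0 borrow-in) - 0 → 0 - 0 = 0, borrow out 0
  col 1: (1 - 0 borrow-in) - 0 → 1 - 0 = 1, borrow out 0
  col 2: (1 - 0 borrow-in) - 0 → 1 - 0 = 1, borrow out 0
  col 3: (0 - 0 borrow-in) - 1 → borrow from next column: (0+2) - 1 = 1, borrow out 1
  col 4: (0 - 1 borrow-in) - 0 → borrow from next column: (-1+2) - 0 = 1, borrow out 1
  col 5: (0 - 1 borrow-in) - 0 → borrow from next column: (-1+2) - 0 = 1, borrow out 1
  col 6: (0 - 1 borrow-in) - 1 → borrow from next column: (-1+2) - 1 = 0, borrow out 1
  col 7: (1 - 1 borrow-in) - 1 → borrow from next column: (0+2) - 1 = 1, borrow out 1
  col 8: (0 - 1 borrow-in) - 1 → borrow from next column: (-1+2) - 1 = 0, borrow out 1
  col 9: (0 - 1 borrow-in) - 0 → borrow from next column: (-1+2) - 0 = 1, borrow out 1
  col 10: (1 - 1 borrow-in) - 0 → 0 - 0 = 0, borrow out 0
Reading bits MSB→LSB: 01010111110
Strip leading zeros: 1010111110
= 1010111110


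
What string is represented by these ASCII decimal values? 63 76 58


Codes (decimal): 63 76 58
Per-code ASCII lookup:
  63  (special character) → '?'
  76  (range 65-90: uppercase, 76 - 65 = 11) → 'L'
  58  (special character) → ':'
= '?L:'


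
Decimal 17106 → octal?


Divide by 8 repeatedly:
17106 ÷ 8 = 2138 remainder 2
2138 ÷ 8 = 267 remainder 2
267 ÷ 8 = 33 remainder 3
33 ÷ 8 = 4 remainder 1
4 ÷ 8 = 0 remainder 4
Reading remainders bottom-up:
= 0o41322


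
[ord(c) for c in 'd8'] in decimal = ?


String: 'd8'  (2 characters)
Per-character ASCII lookup:
  'd': lowercase starts at 97: 'd' = 97 + 3 = 100
  '8': digits start at 48: '8' = 48 + 8 = 56
= 100 56


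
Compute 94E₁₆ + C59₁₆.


Align and add column by column (LSB to MSB, each column mod 16 with carry):
  094E
+ 0C59
  ----
  col 0: E(14) + 9(9) + 0 (carry in) = 23 → 7(7), carry out 1
  col 1: 4(4) + 5(5) + 1 (carry in) = 10 → A(10), carry out 0
  col 2: 9(9) + C(12) + 0 (carry in) = 21 → 5(5), carry out 1
  col 3: 0(0) + 0(0) + 1 (carry in) = 1 → 1(1), carry out 0
Reading digits MSB→LSB: 15A7
Strip leading zeros: 15A7
= 0x15A7
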